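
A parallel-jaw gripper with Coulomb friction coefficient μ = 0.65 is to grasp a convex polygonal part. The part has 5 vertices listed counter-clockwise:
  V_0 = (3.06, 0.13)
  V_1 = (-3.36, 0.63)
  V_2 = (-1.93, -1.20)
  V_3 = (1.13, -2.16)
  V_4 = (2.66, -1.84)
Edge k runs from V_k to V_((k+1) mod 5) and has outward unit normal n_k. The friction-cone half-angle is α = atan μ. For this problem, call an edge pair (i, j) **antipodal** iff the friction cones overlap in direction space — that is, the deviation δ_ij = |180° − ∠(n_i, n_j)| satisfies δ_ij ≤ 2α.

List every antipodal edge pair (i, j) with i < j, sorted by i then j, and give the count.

α = atan 0.65 = 33.02°;  2α = 66.05°
n_0 = (+0.0776, +0.9970)
n_1 = (-0.7880, -0.6157)
n_2 = (-0.2993, -0.9541)
n_3 = (+0.2047, -0.9788)
n_4 = (+0.9800, -0.1990)
  (0,1): δ = 47.54°  ✓
  (0,2): δ = 12.96°  ✓
  (0,3): δ = 16.27°  ✓
  (0,4): δ = 82.98°  ·
  (1,2): δ = 145.42°  ·
  (1,3): δ = 116.19°  ·
  (1,4): δ = 49.48°  ✓
  (2,3): δ = 150.77°  ·
  (2,4): δ = 84.06°  ·
  (3,4): δ = 113.29°  ·
antipodal pairs: 4

count = 4; pairs: (0,1), (0,2), (0,3), (1,4)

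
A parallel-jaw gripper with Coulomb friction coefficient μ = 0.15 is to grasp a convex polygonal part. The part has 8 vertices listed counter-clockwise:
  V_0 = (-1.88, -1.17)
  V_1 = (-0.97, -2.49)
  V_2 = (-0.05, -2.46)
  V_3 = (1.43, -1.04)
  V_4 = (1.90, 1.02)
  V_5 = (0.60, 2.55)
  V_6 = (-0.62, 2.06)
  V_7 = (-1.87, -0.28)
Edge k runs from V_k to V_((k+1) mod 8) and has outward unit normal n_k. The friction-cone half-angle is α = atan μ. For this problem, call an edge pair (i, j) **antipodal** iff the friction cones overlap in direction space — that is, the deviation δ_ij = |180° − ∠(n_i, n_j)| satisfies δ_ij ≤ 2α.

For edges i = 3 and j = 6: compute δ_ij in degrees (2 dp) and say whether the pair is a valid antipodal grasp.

δ = 15.26°, valid

α = atan 0.15 = 8.53°;  2α = 17.06°
edge 3: e_3 = (+0.47, +2.06);  n_3 = (+0.9749, -0.2224)
edge 6: e_6 = (-1.25, -2.34);  n_6 = (-0.8820, +0.4712)
∠(n_3, n_6) = 164.74°
δ = |180° − 164.74°| = 15.26°
15.26° ≤ 2α = 17.06°  →  valid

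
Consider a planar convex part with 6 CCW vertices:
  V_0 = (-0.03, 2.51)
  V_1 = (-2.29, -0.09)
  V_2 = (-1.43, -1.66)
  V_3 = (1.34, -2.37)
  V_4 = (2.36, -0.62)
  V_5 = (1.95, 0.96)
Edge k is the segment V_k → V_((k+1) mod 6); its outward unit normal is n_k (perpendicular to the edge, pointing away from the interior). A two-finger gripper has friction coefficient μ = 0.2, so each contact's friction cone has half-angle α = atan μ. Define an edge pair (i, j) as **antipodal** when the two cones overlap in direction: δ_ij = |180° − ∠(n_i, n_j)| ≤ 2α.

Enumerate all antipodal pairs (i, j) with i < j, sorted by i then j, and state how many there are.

count = 2; pairs: (0,3), (1,4)

α = atan 0.2 = 11.31°;  2α = 22.62°
n_0 = (-0.7547, +0.6560)
n_1 = (-0.8770, -0.4804)
n_2 = (-0.2483, -0.9687)
n_3 = (+0.8640, -0.5036)
n_4 = (+0.9679, +0.2512)
n_5 = (+0.6164, +0.7874)
  (0,1): δ = 110.29°  ·
  (0,2): δ = 63.38°  ·
  (0,3): δ = 10.76°  ✓
  (0,4): δ = 55.55°  ·
  (0,5): δ = 92.94°  ·
  (1,2): δ = 133.09°  ·
  (1,3): δ = 58.95°  ·
  (1,4): δ = 14.17°  ✓
  (1,5): δ = 23.23°  ·
  (2,3): δ = 105.86°  ·
  (2,4): δ = 61.08°  ·
  (2,5): δ = 23.68°  ·
  (3,4): δ = 135.22°  ·
  (3,5): δ = 97.82°  ·
  (4,5): δ = 142.60°  ·
antipodal pairs: 2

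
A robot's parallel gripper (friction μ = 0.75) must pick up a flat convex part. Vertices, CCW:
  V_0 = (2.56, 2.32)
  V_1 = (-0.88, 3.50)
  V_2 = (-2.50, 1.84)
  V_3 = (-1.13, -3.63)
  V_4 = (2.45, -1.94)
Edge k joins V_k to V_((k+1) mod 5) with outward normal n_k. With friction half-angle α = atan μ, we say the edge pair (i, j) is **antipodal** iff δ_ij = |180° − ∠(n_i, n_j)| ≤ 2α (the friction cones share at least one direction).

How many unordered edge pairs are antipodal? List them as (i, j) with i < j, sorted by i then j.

count = 5; pairs: (0,2), (0,3), (1,3), (1,4), (2,4)

α = atan 0.75 = 36.87°;  2α = 73.74°
n_0 = (+0.3245, +0.9459)
n_1 = (-0.7157, +0.6984)
n_2 = (-0.9700, -0.2430)
n_3 = (+0.4269, -0.9043)
n_4 = (+0.9997, -0.0258)
  (0,1): δ = 115.37°  ·
  (0,2): δ = 57.01°  ✓
  (0,3): δ = 44.20°  ✓
  (0,4): δ = 107.45°  ·
  (1,2): δ = 121.64°  ·
  (1,3): δ = 20.43°  ✓
  (1,4): δ = 42.82°  ✓
  (2,3): δ = 78.79°  ·
  (2,4): δ = 15.54°  ✓
  (3,4): δ = 116.75°  ·
antipodal pairs: 5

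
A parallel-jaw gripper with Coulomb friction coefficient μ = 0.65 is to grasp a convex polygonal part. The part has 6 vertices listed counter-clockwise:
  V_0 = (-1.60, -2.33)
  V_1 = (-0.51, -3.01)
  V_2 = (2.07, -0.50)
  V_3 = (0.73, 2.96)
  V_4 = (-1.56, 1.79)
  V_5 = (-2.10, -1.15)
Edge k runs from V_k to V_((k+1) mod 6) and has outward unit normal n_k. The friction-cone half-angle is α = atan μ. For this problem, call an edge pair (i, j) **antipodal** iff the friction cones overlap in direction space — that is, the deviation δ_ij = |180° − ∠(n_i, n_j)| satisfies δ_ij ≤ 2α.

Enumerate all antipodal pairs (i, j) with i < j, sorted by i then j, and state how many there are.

count = 6; pairs: (0,2), (0,3), (1,3), (1,4), (2,4), (2,5)

α = atan 0.65 = 33.02°;  2α = 66.05°
n_0 = (-0.5293, -0.8484)
n_1 = (+0.6973, -0.7168)
n_2 = (+0.9325, +0.3611)
n_3 = (-0.4550, +0.8905)
n_4 = (-0.9835, +0.1807)
n_5 = (-0.9208, -0.3901)
  (0,1): δ = 103.83°  ·
  (0,2): δ = 36.87°  ✓
  (0,3): δ = 59.02°  ✓
  (0,4): δ = 111.55°  ·
  (0,5): δ = 144.92°  ·
  (1,2): δ = 113.04°  ·
  (1,3): δ = 17.15°  ✓
  (1,4): δ = 35.38°  ✓
  (1,5): δ = 68.75°  ·
  (2,3): δ = 84.11°  ·
  (2,4): δ = 31.58°  ✓
  (2,5): δ = 1.79°  ✓
  (3,4): δ = 127.47°  ·
  (3,5): δ = 94.10°  ·
  (4,5): δ = 146.63°  ·
antipodal pairs: 6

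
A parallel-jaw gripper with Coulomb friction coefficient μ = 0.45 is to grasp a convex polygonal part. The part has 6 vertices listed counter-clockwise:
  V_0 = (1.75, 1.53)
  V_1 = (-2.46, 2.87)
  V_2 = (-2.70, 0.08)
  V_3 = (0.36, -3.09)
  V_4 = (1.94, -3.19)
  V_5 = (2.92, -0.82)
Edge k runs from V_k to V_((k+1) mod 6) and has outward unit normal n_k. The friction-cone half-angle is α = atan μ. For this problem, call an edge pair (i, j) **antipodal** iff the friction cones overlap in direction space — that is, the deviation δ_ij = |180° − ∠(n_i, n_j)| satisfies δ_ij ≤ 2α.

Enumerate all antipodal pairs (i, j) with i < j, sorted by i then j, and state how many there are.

count = 5; pairs: (0,2), (0,3), (1,4), (1,5), (2,5)

α = atan 0.45 = 24.23°;  2α = 48.46°
n_0 = (+0.3033, +0.9529)
n_1 = (-0.9963, +0.0857)
n_2 = (-0.7195, -0.6945)
n_3 = (-0.0632, -0.9980)
n_4 = (+0.9241, -0.3821)
n_5 = (+0.8952, +0.4457)
  (0,1): δ = 77.26°  ·
  (0,2): δ = 28.36°  ✓
  (0,3): δ = 14.03°  ✓
  (0,4): δ = 85.19°  ·
  (0,5): δ = 134.12°  ·
  (1,2): δ = 131.09°  ·
  (1,3): δ = 88.70°  ·
  (1,4): δ = 17.55°  ✓
  (1,5): δ = 31.38°  ✓
  (2,3): δ = 137.61°  ·
  (2,4): δ = 66.45°  ·
  (2,5): δ = 17.52°  ✓
  (3,4): δ = 108.84°  ·
  (3,5): δ = 59.91°  ·
  (4,5): δ = 131.07°  ·
antipodal pairs: 5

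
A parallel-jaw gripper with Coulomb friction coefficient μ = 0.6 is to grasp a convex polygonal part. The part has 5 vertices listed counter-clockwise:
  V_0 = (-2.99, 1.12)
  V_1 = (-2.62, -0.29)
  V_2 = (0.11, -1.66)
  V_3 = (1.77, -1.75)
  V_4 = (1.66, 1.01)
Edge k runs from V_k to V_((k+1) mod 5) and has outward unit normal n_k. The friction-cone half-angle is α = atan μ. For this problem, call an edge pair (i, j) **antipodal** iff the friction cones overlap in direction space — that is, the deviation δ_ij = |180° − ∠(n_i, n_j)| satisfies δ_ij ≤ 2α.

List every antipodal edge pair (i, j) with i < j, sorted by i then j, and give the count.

count = 4; pairs: (0,3), (1,3), (1,4), (2,4)

α = atan 0.6 = 30.96°;  2α = 61.93°
n_0 = (-0.9673, -0.2538)
n_1 = (-0.4485, -0.8938)
n_2 = (-0.0541, -0.9985)
n_3 = (+0.9992, +0.0398)
n_4 = (+0.0236, +0.9997)
  (0,1): δ = 131.35°  ·
  (0,2): δ = 107.81°  ·
  (0,3): δ = 12.42°  ✓
  (0,4): δ = 73.94°  ·
  (1,2): δ = 156.45°  ·
  (1,3): δ = 61.07°  ✓
  (1,4): δ = 25.29°  ✓
  (2,3): δ = 84.61°  ·
  (2,4): δ = 1.75°  ✓
  (3,4): δ = 93.64°  ·
antipodal pairs: 4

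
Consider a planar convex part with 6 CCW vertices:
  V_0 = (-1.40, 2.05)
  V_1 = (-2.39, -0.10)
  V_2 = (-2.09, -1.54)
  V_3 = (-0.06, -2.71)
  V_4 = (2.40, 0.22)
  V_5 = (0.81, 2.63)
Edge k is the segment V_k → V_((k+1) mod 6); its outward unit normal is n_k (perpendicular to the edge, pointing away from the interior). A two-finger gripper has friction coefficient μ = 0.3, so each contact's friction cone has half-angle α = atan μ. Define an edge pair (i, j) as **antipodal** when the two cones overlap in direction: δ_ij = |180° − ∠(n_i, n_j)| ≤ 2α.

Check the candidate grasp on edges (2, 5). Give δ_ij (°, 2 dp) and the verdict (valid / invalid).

δ = 44.66°, invalid

α = atan 0.3 = 16.70°;  2α = 33.40°
edge 2: e_2 = (+2.03, -1.17);  n_2 = (-0.4994, -0.8664)
edge 5: e_5 = (-2.21, -0.58);  n_5 = (-0.2538, +0.9672)
∠(n_2, n_5) = 135.34°
δ = |180° − 135.34°| = 44.66°
44.66° > 2α = 33.40°  →  invalid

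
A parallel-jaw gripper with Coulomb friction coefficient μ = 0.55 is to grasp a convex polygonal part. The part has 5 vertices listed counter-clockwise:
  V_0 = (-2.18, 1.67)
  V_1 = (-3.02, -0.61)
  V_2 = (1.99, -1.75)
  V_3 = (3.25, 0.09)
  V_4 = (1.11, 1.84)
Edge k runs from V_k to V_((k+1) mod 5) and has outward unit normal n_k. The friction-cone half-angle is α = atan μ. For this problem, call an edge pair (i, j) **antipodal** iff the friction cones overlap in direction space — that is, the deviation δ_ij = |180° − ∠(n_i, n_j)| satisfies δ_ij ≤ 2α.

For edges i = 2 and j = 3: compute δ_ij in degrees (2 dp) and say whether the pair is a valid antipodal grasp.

α = atan 0.55 = 28.81°;  2α = 57.62°
edge 2: e_2 = (+1.26, +1.84);  n_2 = (+0.8251, -0.5650)
edge 3: e_3 = (-2.14, +1.75);  n_3 = (+0.6330, +0.7741)
∠(n_2, n_3) = 85.13°
δ = |180° − 85.13°| = 94.87°
94.87° > 2α = 57.62°  →  invalid

δ = 94.87°, invalid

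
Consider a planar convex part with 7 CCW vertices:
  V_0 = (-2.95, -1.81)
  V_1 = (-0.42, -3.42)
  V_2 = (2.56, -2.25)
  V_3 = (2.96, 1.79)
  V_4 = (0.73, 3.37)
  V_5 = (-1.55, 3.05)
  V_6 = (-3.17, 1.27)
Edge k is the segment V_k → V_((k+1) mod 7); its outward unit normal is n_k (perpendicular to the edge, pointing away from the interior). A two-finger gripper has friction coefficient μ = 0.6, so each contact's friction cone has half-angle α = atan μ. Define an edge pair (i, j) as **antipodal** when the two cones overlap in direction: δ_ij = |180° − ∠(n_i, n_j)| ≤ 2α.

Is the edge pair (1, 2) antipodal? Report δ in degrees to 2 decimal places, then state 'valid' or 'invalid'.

δ = 117.09°, invalid

α = atan 0.6 = 30.96°;  2α = 61.93°
edge 1: e_1 = (+2.98, +1.17);  n_1 = (+0.3655, -0.9308)
edge 2: e_2 = (+0.40, +4.04);  n_2 = (+0.9951, -0.0985)
∠(n_1, n_2) = 62.91°
δ = |180° − 62.91°| = 117.09°
117.09° > 2α = 61.93°  →  invalid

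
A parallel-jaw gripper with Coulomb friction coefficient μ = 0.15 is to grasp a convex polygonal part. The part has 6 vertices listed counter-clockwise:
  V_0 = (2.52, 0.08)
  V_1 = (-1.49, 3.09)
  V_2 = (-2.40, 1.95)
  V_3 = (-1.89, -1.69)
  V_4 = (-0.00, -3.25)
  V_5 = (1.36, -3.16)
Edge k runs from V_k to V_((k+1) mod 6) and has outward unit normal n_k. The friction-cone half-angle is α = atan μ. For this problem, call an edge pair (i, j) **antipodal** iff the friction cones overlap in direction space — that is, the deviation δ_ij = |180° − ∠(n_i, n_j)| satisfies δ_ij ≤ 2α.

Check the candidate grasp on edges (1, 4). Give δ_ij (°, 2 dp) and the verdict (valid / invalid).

α = atan 0.15 = 8.53°;  2α = 17.06°
edge 1: e_1 = (-0.91, -1.14);  n_1 = (-0.7815, +0.6239)
edge 4: e_4 = (+1.36, +0.09);  n_4 = (+0.0660, -0.9978)
∠(n_1, n_4) = 132.38°
δ = |180° − 132.38°| = 47.62°
47.62° > 2α = 17.06°  →  invalid

δ = 47.62°, invalid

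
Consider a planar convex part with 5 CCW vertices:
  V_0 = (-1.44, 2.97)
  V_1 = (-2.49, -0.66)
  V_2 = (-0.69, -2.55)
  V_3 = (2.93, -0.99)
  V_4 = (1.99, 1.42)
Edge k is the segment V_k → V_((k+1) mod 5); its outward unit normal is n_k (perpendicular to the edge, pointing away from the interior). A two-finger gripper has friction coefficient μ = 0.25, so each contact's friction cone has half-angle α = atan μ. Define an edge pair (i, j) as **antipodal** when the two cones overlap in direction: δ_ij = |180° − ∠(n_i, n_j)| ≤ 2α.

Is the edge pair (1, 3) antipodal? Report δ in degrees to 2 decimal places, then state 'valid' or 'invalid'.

δ = 22.29°, valid

α = atan 0.25 = 14.04°;  2α = 28.07°
edge 1: e_1 = (+1.80, -1.89);  n_1 = (-0.7241, -0.6897)
edge 3: e_3 = (-0.94, +2.41);  n_3 = (+0.9316, +0.3634)
∠(n_1, n_3) = 157.71°
δ = |180° − 157.71°| = 22.29°
22.29° ≤ 2α = 28.07°  →  valid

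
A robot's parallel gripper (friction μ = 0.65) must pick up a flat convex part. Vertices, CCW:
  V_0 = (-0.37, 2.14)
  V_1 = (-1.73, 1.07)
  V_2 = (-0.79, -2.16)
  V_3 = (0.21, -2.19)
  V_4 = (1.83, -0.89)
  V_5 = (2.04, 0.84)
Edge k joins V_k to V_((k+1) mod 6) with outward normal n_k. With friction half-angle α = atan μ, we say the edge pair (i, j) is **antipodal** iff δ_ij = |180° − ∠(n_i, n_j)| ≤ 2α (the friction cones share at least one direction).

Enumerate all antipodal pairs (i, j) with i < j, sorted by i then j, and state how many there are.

α = atan 0.65 = 33.02°;  2α = 66.05°
n_0 = (-0.6183, +0.7859)
n_1 = (-0.9602, -0.2794)
n_2 = (-0.0300, -0.9996)
n_3 = (+0.6259, -0.7799)
n_4 = (+0.9927, -0.1205)
n_5 = (+0.4748, +0.8801)
  (0,1): δ = 111.97°  ·
  (0,2): δ = 39.91°  ✓
  (0,3): δ = 0.55°  ✓
  (0,4): δ = 44.88°  ✓
  (0,5): δ = 113.46°  ·
  (1,2): δ = 107.94°  ·
  (1,3): δ = 67.48°  ·
  (1,4): δ = 23.15°  ✓
  (1,5): δ = 45.43°  ✓
  (2,3): δ = 139.54°  ·
  (2,4): δ = 95.20°  ·
  (2,5): δ = 26.62°  ✓
  (3,4): δ = 135.67°  ·
  (3,5): δ = 67.09°  ·
  (4,5): δ = 111.42°  ·
antipodal pairs: 6

count = 6; pairs: (0,2), (0,3), (0,4), (1,4), (1,5), (2,5)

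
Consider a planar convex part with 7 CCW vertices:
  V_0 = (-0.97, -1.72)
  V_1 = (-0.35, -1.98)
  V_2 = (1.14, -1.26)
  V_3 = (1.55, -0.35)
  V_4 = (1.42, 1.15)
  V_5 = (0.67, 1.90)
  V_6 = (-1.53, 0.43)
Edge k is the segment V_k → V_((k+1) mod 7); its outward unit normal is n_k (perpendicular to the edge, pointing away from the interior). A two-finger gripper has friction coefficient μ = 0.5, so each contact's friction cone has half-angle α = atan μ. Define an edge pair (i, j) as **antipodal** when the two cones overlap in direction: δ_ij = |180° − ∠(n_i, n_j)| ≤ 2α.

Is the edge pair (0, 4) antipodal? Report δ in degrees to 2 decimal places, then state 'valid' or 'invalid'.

α = atan 0.5 = 26.57°;  2α = 53.13°
edge 0: e_0 = (+0.62, -0.26);  n_0 = (-0.3867, -0.9222)
edge 4: e_4 = (-0.75, +0.75);  n_4 = (+0.7071, +0.7071)
∠(n_0, n_4) = 157.75°
δ = |180° − 157.75°| = 22.25°
22.25° ≤ 2α = 53.13°  →  valid

δ = 22.25°, valid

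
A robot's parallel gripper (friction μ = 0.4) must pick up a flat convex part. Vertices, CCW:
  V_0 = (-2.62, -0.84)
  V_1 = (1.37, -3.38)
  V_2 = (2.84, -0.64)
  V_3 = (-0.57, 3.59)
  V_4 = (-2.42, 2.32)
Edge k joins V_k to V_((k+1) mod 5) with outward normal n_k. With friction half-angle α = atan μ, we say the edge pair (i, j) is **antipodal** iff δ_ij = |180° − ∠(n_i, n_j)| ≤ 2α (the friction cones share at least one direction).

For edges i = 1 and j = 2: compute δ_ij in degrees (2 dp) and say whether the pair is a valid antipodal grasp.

δ = 112.91°, invalid

α = atan 0.4 = 21.80°;  2α = 43.60°
edge 1: e_1 = (+1.47, +2.74);  n_1 = (+0.8812, -0.4728)
edge 2: e_2 = (-3.41, +4.23);  n_2 = (+0.7785, +0.6276)
∠(n_1, n_2) = 67.09°
δ = |180° − 67.09°| = 112.91°
112.91° > 2α = 43.60°  →  invalid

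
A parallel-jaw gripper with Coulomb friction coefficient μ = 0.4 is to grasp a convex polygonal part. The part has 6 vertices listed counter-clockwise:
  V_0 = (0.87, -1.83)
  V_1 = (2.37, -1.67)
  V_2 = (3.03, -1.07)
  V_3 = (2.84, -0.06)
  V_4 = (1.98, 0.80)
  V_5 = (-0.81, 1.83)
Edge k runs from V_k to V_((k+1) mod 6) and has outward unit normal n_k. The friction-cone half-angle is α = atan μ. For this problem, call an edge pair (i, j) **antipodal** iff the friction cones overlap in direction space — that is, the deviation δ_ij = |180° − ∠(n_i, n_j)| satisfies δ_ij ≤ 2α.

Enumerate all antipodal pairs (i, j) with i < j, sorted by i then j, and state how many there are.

count = 3; pairs: (0,4), (2,5), (3,5)

α = atan 0.4 = 21.80°;  2α = 43.60°
n_0 = (+0.1061, -0.9944)
n_1 = (+0.6727, -0.7399)
n_2 = (+0.9828, +0.1849)
n_3 = (+0.7071, +0.7071)
n_4 = (+0.3463, +0.9381)
n_5 = (-0.9088, -0.4172)
  (0,1): δ = 143.81°  ·
  (0,2): δ = 85.43°  ·
  (0,3): δ = 51.09°  ·
  (0,4): δ = 26.35°  ✓
  (0,5): δ = 108.57°  ·
  (1,2): δ = 121.62°  ·
  (1,3): δ = 87.27°  ·
  (1,4): δ = 62.54°  ·
  (1,5): δ = 72.38°  ·
  (2,3): δ = 145.65°  ·
  (2,4): δ = 120.92°  ·
  (2,5): δ = 14.00°  ✓
  (3,4): δ = 155.26°  ·
  (3,5): δ = 20.34°  ✓
  (4,5): δ = 45.08°  ·
antipodal pairs: 3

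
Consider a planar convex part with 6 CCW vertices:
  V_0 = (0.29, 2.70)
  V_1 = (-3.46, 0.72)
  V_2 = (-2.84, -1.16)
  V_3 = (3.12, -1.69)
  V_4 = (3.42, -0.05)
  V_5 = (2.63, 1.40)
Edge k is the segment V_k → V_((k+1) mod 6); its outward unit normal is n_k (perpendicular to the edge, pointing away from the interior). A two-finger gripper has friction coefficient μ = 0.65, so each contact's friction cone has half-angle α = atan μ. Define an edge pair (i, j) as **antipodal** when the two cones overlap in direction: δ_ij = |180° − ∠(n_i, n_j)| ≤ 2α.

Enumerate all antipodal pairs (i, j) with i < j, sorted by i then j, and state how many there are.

count = 7; pairs: (0,2), (0,3), (1,3), (1,4), (1,5), (2,4), (2,5)

α = atan 0.65 = 33.02°;  2α = 66.05°
n_0 = (-0.4669, +0.8843)
n_1 = (-0.9497, -0.3132)
n_2 = (-0.0886, -0.9961)
n_3 = (+0.9837, -0.1799)
n_4 = (+0.8781, +0.4784)
n_5 = (+0.4856, +0.8742)
  (0,1): δ = 99.58°  ·
  (0,2): δ = 32.92°  ✓
  (0,3): δ = 51.80°  ✓
  (0,4): δ = 90.75°  ·
  (0,5): δ = 123.11°  ·
  (1,2): δ = 113.33°  ·
  (1,3): δ = 28.62°  ✓
  (1,4): δ = 10.33°  ✓
  (1,5): δ = 42.69°  ✓
  (2,3): δ = 95.28°  ·
  (2,4): δ = 56.34°  ✓
  (2,5): δ = 23.97°  ✓
  (3,4): δ = 141.05°  ·
  (3,5): δ = 108.69°  ·
  (4,5): δ = 147.64°  ·
antipodal pairs: 7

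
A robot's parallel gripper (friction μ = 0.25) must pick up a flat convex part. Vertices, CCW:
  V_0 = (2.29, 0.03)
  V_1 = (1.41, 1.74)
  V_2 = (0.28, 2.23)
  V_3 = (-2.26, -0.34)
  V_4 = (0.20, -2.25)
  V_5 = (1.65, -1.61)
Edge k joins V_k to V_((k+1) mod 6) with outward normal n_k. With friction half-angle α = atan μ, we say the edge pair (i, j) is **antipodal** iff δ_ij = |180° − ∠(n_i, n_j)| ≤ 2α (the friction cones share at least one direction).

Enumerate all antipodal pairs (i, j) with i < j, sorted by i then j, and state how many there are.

count = 4; pairs: (0,3), (1,3), (2,4), (2,5)

α = atan 0.25 = 14.04°;  2α = 28.07°
n_0 = (+0.8892, +0.4576)
n_1 = (+0.3978, +0.9175)
n_2 = (-0.7112, +0.7029)
n_3 = (-0.6133, -0.7899)
n_4 = (+0.4038, -0.9148)
n_5 = (+0.9316, -0.3635)
  (0,1): δ = 140.67°  ·
  (0,2): δ = 71.89°  ·
  (0,3): δ = 24.94°  ✓
  (0,4): δ = 86.58°  ·
  (0,5): δ = 131.45°  ·
  (1,2): δ = 111.22°  ·
  (1,3): δ = 14.38°  ✓
  (1,4): δ = 47.26°  ·
  (1,5): δ = 92.13°  ·
  (2,3): δ = 83.16°  ·
  (2,4): δ = 21.52°  ✓
  (2,5): δ = 23.35°  ✓
  (3,4): δ = 118.36°  ·
  (3,5): δ = 73.49°  ·
  (4,5): δ = 135.13°  ·
antipodal pairs: 4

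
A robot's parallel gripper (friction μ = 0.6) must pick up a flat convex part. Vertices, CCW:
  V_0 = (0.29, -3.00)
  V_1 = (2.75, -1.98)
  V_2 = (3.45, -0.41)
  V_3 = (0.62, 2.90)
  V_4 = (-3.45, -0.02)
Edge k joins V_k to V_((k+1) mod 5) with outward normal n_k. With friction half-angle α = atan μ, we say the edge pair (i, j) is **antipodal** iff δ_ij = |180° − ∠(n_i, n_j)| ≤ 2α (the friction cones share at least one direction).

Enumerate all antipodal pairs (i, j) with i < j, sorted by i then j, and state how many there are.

count = 3; pairs: (0,3), (1,3), (2,4)

α = atan 0.6 = 30.96°;  2α = 61.93°
n_0 = (+0.3830, -0.9237)
n_1 = (+0.9133, -0.4072)
n_2 = (+0.7601, +0.6498)
n_3 = (-0.5829, +0.8125)
n_4 = (-0.6232, -0.7821)
  (0,1): δ = 136.55°  ·
  (0,2): δ = 71.99°  ·
  (0,3): δ = 13.14°  ✓
  (0,4): δ = 118.93°  ·
  (1,2): δ = 115.44°  ·
  (1,3): δ = 30.31°  ✓
  (1,4): δ = 75.48°  ·
  (2,3): δ = 94.87°  ·
  (2,4): δ = 10.92°  ✓
  (3,4): δ = 74.20°  ·
antipodal pairs: 3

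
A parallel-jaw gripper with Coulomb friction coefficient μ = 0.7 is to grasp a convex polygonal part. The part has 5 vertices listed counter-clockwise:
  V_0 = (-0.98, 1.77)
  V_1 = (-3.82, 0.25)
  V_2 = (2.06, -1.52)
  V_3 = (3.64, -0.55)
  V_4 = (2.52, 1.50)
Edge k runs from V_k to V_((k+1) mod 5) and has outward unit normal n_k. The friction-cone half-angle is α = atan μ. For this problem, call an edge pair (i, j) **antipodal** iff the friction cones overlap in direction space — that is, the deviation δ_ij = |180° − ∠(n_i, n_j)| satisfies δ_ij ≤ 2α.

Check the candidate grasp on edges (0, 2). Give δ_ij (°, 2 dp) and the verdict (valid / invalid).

δ = 3.39°, valid

α = atan 0.7 = 34.99°;  2α = 69.98°
edge 0: e_0 = (-2.84, -1.52);  n_0 = (-0.4719, +0.8817)
edge 2: e_2 = (+1.58, +0.97);  n_2 = (+0.5232, -0.8522)
∠(n_0, n_2) = 176.61°
δ = |180° − 176.61°| = 3.39°
3.39° ≤ 2α = 69.98°  →  valid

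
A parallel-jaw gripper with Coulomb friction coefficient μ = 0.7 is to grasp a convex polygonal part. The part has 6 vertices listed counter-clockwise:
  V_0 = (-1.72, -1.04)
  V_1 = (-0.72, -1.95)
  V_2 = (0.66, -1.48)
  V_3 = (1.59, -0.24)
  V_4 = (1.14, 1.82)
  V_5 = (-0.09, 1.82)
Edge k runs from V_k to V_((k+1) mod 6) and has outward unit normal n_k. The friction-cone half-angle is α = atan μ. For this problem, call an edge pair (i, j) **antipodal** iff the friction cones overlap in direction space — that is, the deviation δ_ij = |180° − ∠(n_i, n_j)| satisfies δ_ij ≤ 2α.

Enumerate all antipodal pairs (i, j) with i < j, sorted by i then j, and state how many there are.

α = atan 0.7 = 34.99°;  2α = 69.98°
n_0 = (-0.6730, -0.7396)
n_1 = (+0.3224, -0.9466)
n_2 = (+0.8000, -0.6000)
n_3 = (+0.9770, +0.2134)
n_4 = (+0.0000, +1.0000)
n_5 = (-0.8688, +0.4952)
  (0,1): δ = 118.89°  ·
  (0,2): δ = 84.57°  ·
  (0,3): δ = 35.38°  ✓
  (0,4): δ = 42.30°  ✓
  (0,5): δ = 102.62°  ·
  (1,2): δ = 145.68°  ·
  (1,3): δ = 96.49°  ·
  (1,4): δ = 18.81°  ✓
  (1,5): δ = 41.51°  ✓
  (2,3): δ = 130.81°  ·
  (2,4): δ = 53.13°  ✓
  (2,5): δ = 7.19°  ✓
  (3,4): δ = 102.32°  ·
  (3,5): δ = 42.00°  ✓
  (4,5): δ = 119.68°  ·
antipodal pairs: 7

count = 7; pairs: (0,3), (0,4), (1,4), (1,5), (2,4), (2,5), (3,5)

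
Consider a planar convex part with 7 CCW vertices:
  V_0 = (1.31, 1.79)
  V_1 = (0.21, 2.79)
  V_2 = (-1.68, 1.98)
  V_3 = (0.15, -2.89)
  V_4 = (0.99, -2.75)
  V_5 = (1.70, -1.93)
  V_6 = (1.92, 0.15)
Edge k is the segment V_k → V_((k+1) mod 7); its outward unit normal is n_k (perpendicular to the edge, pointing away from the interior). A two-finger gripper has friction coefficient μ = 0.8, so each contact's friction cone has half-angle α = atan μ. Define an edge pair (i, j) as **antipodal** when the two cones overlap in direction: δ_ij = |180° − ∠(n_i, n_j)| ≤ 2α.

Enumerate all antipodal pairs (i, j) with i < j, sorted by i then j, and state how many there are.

α = atan 0.8 = 38.66°;  2α = 77.32°
n_0 = (+0.6727, +0.7399)
n_1 = (-0.3939, +0.9191)
n_2 = (-0.9361, -0.3518)
n_3 = (+0.1644, -0.9864)
n_4 = (+0.7560, -0.6546)
n_5 = (+0.9945, -0.1052)
n_6 = (+0.9373, +0.3486)
  (0,1): δ = 114.53°  ·
  (0,2): δ = 27.13°  ✓
  (0,3): δ = 51.74°  ✓
  (0,4): δ = 91.39°  ·
  (0,5): δ = 126.24°  ·
  (0,6): δ = 152.68°  ·
  (1,2): δ = 92.60°  ·
  (1,3): δ = 13.74°  ✓
  (1,4): δ = 25.91°  ✓
  (1,5): δ = 60.76°  ✓
  (1,6): δ = 87.20°  ·
  (2,3): δ = 101.13°  ·
  (2,4): δ = 61.48°  ✓
  (2,5): δ = 26.63°  ✓
  (2,6): δ = 0.19°  ✓
  (3,4): δ = 140.35°  ·
  (3,5): δ = 105.50°  ·
  (3,6): δ = 79.06°  ·
  (4,5): δ = 145.15°  ·
  (4,6): δ = 118.71°  ·
  (5,6): δ = 153.56°  ·
antipodal pairs: 8

count = 8; pairs: (0,2), (0,3), (1,3), (1,4), (1,5), (2,4), (2,5), (2,6)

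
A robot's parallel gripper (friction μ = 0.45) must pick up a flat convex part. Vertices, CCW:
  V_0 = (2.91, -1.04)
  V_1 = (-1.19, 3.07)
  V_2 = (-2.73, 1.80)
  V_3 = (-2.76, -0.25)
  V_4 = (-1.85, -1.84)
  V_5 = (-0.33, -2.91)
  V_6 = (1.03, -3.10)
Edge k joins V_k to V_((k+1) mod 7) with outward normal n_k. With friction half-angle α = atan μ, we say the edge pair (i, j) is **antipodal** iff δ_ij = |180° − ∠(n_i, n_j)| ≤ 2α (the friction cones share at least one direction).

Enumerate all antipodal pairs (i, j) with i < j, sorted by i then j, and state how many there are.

count = 7; pairs: (0,2), (0,3), (0,4), (0,5), (1,5), (1,6), (2,6)

α = atan 0.45 = 24.23°;  2α = 48.46°
n_0 = (+0.7080, +0.7062)
n_1 = (-0.6362, +0.7715)
n_2 = (-0.9999, +0.0146)
n_3 = (-0.8679, -0.4967)
n_4 = (-0.5756, -0.8177)
n_5 = (-0.1384, -0.9904)
n_6 = (+0.7386, -0.6741)
  (0,1): δ = 95.42°  ·
  (0,2): δ = 45.77°  ✓
  (0,3): δ = 15.15°  ✓
  (0,4): δ = 9.93°  ✓
  (0,5): δ = 37.12°  ✓
  (0,6): δ = 92.69°  ·
  (1,2): δ = 130.35°  ·
  (1,3): δ = 99.73°  ·
  (1,4): δ = 74.66°  ·
  (1,5): δ = 47.46°  ✓
  (1,6): δ = 8.10°  ✓
  (2,3): δ = 149.38°  ·
  (2,4): δ = 124.31°  ·
  (2,5): δ = 97.11°  ·
  (2,6): δ = 41.55°  ✓
  (3,4): δ = 154.93°  ·
  (3,5): δ = 127.74°  ·
  (3,6): δ = 72.17°  ·
  (4,5): δ = 152.81°  ·
  (4,6): δ = 97.24°  ·
  (5,6): δ = 124.43°  ·
antipodal pairs: 7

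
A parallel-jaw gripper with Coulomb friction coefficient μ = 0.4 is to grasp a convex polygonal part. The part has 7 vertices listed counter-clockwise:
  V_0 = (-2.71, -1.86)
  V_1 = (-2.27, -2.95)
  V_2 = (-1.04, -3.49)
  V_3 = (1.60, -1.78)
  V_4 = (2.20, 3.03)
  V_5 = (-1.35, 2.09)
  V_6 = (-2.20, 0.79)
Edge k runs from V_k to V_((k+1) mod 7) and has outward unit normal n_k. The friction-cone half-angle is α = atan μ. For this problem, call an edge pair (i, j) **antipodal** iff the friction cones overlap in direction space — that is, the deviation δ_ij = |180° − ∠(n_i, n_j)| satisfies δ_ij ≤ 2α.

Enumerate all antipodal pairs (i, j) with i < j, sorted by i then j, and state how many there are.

count = 6; pairs: (0,3), (1,4), (2,4), (2,5), (3,5), (3,6)

α = atan 0.4 = 21.80°;  2α = 43.60°
n_0 = (-0.9273, -0.3743)
n_1 = (-0.4020, -0.9156)
n_2 = (+0.5436, -0.8393)
n_3 = (+0.9923, -0.1238)
n_4 = (-0.2560, +0.9667)
n_5 = (-0.8370, +0.5472)
n_6 = (-0.9820, +0.1890)
  (0,1): δ = 135.69°  ·
  (0,2): δ = 79.05°  ·
  (0,3): δ = 29.09°  ✓
  (0,4): δ = 82.85°  ·
  (0,5): δ = 124.84°  ·
  (0,6): δ = 147.12°  ·
  (1,2): δ = 123.37°  ·
  (1,3): δ = 73.41°  ·
  (1,4): δ = 38.53°  ✓
  (1,5): δ = 80.52°  ·
  (1,6): δ = 102.81°  ·
  (2,3): δ = 130.04°  ·
  (2,4): δ = 18.10°  ✓
  (2,5): δ = 23.89°  ✓
  (2,6): δ = 46.17°  ·
  (3,4): δ = 68.06°  ·
  (3,5): δ = 26.07°  ✓
  (3,6): δ = 3.78°  ✓
  (4,5): δ = 138.01°  ·
  (4,6): δ = 115.72°  ·
  (5,6): δ = 157.72°  ·
antipodal pairs: 6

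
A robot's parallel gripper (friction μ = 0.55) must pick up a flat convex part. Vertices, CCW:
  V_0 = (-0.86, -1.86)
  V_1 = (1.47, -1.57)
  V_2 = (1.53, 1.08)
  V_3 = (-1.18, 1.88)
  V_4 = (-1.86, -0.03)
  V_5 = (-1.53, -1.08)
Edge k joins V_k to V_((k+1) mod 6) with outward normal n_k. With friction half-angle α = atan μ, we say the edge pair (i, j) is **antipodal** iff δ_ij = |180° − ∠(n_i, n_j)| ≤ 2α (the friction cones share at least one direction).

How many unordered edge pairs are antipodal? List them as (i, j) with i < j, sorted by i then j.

count = 6; pairs: (0,2), (1,3), (1,4), (1,5), (2,4), (2,5)

α = atan 0.55 = 28.81°;  2α = 57.62°
n_0 = (+0.1235, -0.9923)
n_1 = (+0.9997, -0.0226)
n_2 = (+0.2831, +0.9591)
n_3 = (-0.9421, +0.3354)
n_4 = (-0.9540, -0.2998)
n_5 = (-0.7586, -0.6516)
  (0,1): δ = 98.39°  ·
  (0,2): δ = 23.54°  ✓
  (0,3): δ = 63.31°  ·
  (0,4): δ = 100.35°  ·
  (0,5): δ = 123.57°  ·
  (1,2): δ = 105.15°  ·
  (1,3): δ = 18.30°  ✓
  (1,4): δ = 18.74°  ✓
  (1,5): δ = 41.96°  ✓
  (2,3): δ = 93.15°  ·
  (2,4): δ = 56.11°  ✓
  (2,5): δ = 32.89°  ✓
  (3,4): δ = 142.96°  ·
  (3,5): δ = 119.74°  ·
  (4,5): δ = 156.79°  ·
antipodal pairs: 6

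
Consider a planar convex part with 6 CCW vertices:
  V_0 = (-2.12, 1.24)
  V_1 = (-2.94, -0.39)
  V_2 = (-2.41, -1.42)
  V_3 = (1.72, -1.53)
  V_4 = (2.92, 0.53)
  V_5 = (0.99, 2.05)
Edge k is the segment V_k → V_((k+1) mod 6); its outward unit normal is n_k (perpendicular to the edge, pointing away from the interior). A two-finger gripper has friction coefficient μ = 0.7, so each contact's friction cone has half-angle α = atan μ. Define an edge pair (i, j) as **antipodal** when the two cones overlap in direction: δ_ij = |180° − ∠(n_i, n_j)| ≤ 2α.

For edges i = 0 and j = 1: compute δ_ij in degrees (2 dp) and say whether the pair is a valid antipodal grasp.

α = atan 0.7 = 34.99°;  2α = 69.98°
edge 0: e_0 = (-0.82, -1.63);  n_0 = (-0.8933, +0.4494)
edge 1: e_1 = (+0.53, -1.03);  n_1 = (-0.8892, -0.4575)
∠(n_0, n_1) = 53.93°
δ = |180° − 53.93°| = 126.07°
126.07° > 2α = 69.98°  →  invalid

δ = 126.07°, invalid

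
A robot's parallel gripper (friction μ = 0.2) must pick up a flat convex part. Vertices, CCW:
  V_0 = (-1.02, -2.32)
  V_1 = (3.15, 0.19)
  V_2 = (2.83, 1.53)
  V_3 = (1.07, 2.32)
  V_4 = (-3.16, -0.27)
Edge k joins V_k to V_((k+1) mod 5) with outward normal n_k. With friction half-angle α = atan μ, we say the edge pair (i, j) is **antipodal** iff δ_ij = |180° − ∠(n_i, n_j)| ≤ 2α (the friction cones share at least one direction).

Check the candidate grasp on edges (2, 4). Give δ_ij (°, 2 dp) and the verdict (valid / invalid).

α = atan 0.2 = 11.31°;  2α = 22.62°
edge 2: e_2 = (-1.76, +0.79);  n_2 = (+0.4095, +0.9123)
edge 4: e_4 = (+2.14, -2.05);  n_4 = (-0.6918, -0.7221)
∠(n_2, n_4) = 160.40°
δ = |180° − 160.40°| = 19.60°
19.60° ≤ 2α = 22.62°  →  valid

δ = 19.60°, valid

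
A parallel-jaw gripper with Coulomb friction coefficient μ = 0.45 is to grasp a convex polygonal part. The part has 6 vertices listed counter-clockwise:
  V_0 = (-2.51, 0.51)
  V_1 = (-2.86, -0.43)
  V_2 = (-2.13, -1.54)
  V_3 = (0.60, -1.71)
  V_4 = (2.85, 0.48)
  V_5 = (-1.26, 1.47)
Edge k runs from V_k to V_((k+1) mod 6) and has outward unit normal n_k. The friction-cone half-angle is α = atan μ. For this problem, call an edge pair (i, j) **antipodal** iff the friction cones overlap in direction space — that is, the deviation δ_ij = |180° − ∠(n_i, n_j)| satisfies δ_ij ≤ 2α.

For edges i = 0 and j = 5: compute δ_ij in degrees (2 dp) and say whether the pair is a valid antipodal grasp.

δ = 147.95°, invalid

α = atan 0.45 = 24.23°;  2α = 48.46°
edge 0: e_0 = (-0.35, -0.94);  n_0 = (-0.9371, +0.3489)
edge 5: e_5 = (-1.25, -0.96);  n_5 = (-0.6091, +0.7931)
∠(n_0, n_5) = 32.05°
δ = |180° − 32.05°| = 147.95°
147.95° > 2α = 48.46°  →  invalid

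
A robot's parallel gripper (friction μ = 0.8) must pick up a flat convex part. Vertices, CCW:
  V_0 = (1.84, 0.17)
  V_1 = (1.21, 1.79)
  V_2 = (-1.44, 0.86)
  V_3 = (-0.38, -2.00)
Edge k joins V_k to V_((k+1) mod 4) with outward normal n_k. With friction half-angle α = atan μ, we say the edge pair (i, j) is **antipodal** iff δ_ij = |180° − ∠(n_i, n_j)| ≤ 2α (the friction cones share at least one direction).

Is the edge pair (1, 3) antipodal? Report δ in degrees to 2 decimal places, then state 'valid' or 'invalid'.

δ = 25.01°, valid

α = atan 0.8 = 38.66°;  2α = 77.32°
edge 1: e_1 = (-2.65, -0.93);  n_1 = (-0.3311, +0.9436)
edge 3: e_3 = (+2.22, +2.17);  n_3 = (+0.6990, -0.7151)
∠(n_1, n_3) = 154.99°
δ = |180° − 154.99°| = 25.01°
25.01° ≤ 2α = 77.32°  →  valid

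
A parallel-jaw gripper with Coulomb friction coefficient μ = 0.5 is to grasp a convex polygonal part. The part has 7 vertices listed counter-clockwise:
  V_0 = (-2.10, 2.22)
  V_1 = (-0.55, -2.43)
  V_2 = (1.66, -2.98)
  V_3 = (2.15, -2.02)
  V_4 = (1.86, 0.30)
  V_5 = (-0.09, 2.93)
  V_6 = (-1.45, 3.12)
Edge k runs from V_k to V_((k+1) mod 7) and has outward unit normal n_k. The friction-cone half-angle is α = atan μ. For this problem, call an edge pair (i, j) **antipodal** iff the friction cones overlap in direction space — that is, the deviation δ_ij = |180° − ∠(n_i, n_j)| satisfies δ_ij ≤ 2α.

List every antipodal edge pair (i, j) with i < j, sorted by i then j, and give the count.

α = atan 0.5 = 26.57°;  2α = 53.13°
n_0 = (-0.9487, -0.3162)
n_1 = (-0.2415, -0.9704)
n_2 = (+0.8907, -0.4546)
n_3 = (+0.9923, +0.1240)
n_4 = (+0.8033, +0.5956)
n_5 = (+0.1384, +0.9904)
n_6 = (-0.8107, +0.5855)
  (0,1): δ = 122.41°  ·
  (0,2): δ = 45.48°  ✓
  (0,3): δ = 11.31°  ✓
  (0,4): δ = 18.12°  ✓
  (0,5): δ = 63.61°  ·
  (0,6): δ = 125.73°  ·
  (1,2): δ = 103.07°  ·
  (1,3): δ = 68.90°  ·
  (1,4): δ = 39.47°  ✓
  (1,5): δ = 6.02°  ✓
  (1,6): δ = 68.14°  ·
  (2,3): δ = 145.83°  ·
  (2,4): δ = 116.40°  ·
  (2,5): δ = 70.91°  ·
  (2,6): δ = 8.80°  ✓
  (3,4): δ = 150.57°  ·
  (3,5): δ = 105.08°  ·
  (3,6): δ = 42.96°  ✓
  (4,5): δ = 134.51°  ·
  (4,6): δ = 72.39°  ·
  (5,6): δ = 117.88°  ·
antipodal pairs: 7

count = 7; pairs: (0,2), (0,3), (0,4), (1,4), (1,5), (2,6), (3,6)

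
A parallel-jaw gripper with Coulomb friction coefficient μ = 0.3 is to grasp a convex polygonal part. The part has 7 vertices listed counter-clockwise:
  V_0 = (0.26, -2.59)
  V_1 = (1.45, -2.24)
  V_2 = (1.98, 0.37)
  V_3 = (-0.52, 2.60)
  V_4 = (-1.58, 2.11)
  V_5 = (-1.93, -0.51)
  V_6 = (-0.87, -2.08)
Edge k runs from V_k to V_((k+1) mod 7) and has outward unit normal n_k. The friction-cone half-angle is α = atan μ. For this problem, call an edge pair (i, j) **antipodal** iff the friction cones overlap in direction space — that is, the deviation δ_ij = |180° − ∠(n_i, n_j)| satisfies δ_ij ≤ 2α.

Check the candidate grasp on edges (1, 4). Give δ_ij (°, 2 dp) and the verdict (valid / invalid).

δ = 3.87°, valid

α = atan 0.3 = 16.70°;  2α = 33.40°
edge 1: e_1 = (+0.53, +2.61);  n_1 = (+0.9800, -0.1990)
edge 4: e_4 = (-0.35, -2.62);  n_4 = (-0.9912, +0.1324)
∠(n_1, n_4) = 176.13°
δ = |180° − 176.13°| = 3.87°
3.87° ≤ 2α = 33.40°  →  valid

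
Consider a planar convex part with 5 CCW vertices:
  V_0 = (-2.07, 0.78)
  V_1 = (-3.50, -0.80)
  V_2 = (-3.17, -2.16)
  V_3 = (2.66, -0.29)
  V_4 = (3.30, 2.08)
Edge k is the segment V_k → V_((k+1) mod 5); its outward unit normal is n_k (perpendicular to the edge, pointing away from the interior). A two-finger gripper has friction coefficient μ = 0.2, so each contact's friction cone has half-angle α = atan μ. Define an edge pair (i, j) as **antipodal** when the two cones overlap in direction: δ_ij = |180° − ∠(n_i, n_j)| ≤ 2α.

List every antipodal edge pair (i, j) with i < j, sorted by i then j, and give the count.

count = 1; pairs: (2,4)

α = atan 0.2 = 11.31°;  2α = 22.62°
n_0 = (-0.7414, +0.6710)
n_1 = (-0.9718, -0.2358)
n_2 = (+0.3054, -0.9522)
n_3 = (+0.9654, -0.2607)
n_4 = (-0.2353, +0.9719)
  (0,1): δ = 124.21°  ·
  (0,2): δ = 30.07°  ·
  (0,3): δ = 27.04°  ·
  (0,4): δ = 145.76°  ·
  (1,2): δ = 85.86°  ·
  (1,3): δ = 28.75°  ·
  (1,4): δ = 89.97°  ·
  (2,3): δ = 122.90°  ·
  (2,4): δ = 4.18°  ✓
  (3,4): δ = 61.28°  ·
antipodal pairs: 1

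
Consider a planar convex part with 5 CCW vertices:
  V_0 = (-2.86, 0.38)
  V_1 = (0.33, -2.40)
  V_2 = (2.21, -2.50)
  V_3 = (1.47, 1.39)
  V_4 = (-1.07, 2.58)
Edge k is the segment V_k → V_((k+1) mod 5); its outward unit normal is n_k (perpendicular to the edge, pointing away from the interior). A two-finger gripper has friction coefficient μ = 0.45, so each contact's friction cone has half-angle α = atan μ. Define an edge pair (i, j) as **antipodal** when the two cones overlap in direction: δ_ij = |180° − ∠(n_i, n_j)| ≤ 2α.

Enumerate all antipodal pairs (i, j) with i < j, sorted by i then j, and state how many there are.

α = atan 0.45 = 24.23°;  2α = 48.46°
n_0 = (-0.6570, -0.7539)
n_1 = (-0.0531, -0.9986)
n_2 = (+0.9824, +0.1869)
n_3 = (+0.4243, +0.9055)
n_4 = (-0.7757, +0.6311)
  (0,1): δ = 141.97°  ·
  (0,2): δ = 38.16°  ✓
  (0,3): δ = 15.97°  ✓
  (0,4): δ = 91.94°  ·
  (1,2): δ = 76.18°  ·
  (1,3): δ = 22.06°  ✓
  (1,4): δ = 53.91°  ·
  (2,3): δ = 125.87°  ·
  (2,4): δ = 49.90°  ·
  (3,4): δ = 104.03°  ·
antipodal pairs: 3

count = 3; pairs: (0,2), (0,3), (1,3)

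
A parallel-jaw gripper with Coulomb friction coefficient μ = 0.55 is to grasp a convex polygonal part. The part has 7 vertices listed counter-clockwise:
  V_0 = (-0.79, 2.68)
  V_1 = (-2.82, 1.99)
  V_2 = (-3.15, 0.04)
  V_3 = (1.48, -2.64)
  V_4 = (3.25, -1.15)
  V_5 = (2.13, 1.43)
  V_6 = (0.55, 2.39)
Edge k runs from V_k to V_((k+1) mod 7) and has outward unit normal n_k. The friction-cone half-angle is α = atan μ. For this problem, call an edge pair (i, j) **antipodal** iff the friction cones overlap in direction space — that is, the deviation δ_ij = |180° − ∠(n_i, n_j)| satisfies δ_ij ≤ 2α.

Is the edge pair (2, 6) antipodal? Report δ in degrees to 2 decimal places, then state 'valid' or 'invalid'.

α = atan 0.55 = 28.81°;  2α = 57.62°
edge 2: e_2 = (+4.63, -2.68);  n_2 = (-0.5010, -0.8655)
edge 6: e_6 = (-1.34, +0.29);  n_6 = (+0.2115, +0.9774)
∠(n_2, n_6) = 162.15°
δ = |180° − 162.15°| = 17.85°
17.85° ≤ 2α = 57.62°  →  valid

δ = 17.85°, valid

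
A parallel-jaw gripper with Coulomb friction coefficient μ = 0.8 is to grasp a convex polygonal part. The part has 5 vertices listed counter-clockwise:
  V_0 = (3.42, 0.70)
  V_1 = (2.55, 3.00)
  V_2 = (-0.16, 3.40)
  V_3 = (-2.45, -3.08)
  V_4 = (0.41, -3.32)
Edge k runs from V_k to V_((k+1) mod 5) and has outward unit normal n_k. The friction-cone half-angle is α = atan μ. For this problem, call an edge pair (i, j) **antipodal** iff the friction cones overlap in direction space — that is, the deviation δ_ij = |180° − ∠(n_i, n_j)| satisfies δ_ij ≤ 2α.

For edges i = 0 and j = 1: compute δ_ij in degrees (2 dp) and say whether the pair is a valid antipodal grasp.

δ = 119.12°, invalid

α = atan 0.8 = 38.66°;  2α = 77.32°
edge 0: e_0 = (-0.87, +2.30);  n_0 = (+0.9353, +0.3538)
edge 1: e_1 = (-2.71, +0.40);  n_1 = (+0.1460, +0.9893)
∠(n_0, n_1) = 60.88°
δ = |180° − 60.88°| = 119.12°
119.12° > 2α = 77.32°  →  invalid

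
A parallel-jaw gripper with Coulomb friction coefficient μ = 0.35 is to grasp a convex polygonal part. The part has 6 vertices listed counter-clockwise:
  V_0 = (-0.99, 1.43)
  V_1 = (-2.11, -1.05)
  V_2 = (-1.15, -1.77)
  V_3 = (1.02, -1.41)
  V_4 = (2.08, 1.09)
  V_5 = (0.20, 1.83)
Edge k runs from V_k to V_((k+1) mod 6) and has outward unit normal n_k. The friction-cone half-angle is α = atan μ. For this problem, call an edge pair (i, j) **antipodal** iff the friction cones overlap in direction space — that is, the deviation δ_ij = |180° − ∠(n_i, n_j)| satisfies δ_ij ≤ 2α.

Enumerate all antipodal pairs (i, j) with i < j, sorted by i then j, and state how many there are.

count = 4; pairs: (0,3), (1,4), (2,4), (2,5)

α = atan 0.35 = 19.29°;  2α = 38.58°
n_0 = (-0.9114, +0.4116)
n_1 = (-0.6000, -0.8000)
n_2 = (+0.1637, -0.9865)
n_3 = (+0.9207, -0.3904)
n_4 = (+0.3663, +0.9305)
n_5 = (-0.3186, +0.9479)
  (0,1): δ = 102.57°  ·
  (0,2): δ = 56.28°  ·
  (0,3): δ = 1.33°  ✓
  (0,4): δ = 92.82°  ·
  (0,5): δ = 132.88°  ·
  (1,2): δ = 133.71°  ·
  (1,3): δ = 76.11°  ·
  (1,4): δ = 15.38°  ✓
  (1,5): δ = 55.45°  ·
  (2,3): δ = 122.40°  ·
  (2,4): δ = 30.90°  ✓
  (2,5): δ = 9.16°  ✓
  (3,4): δ = 88.51°  ·
  (3,5): δ = 48.44°  ·
  (4,5): δ = 139.94°  ·
antipodal pairs: 4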